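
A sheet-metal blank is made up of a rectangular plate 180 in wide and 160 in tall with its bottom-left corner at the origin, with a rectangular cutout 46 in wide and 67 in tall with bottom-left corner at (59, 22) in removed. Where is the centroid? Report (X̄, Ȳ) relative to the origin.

X̄ = 90.96 in, Ȳ = 82.94 in

plate: A = 180 × 160 = 28800.00, centroid at (90.00, 80.00).
hole: A = −(46 × 67) = -3082.00, centroid at (82.00, 55.50).
ΣA = 25718.00 in², ΣAX̄ = 2339276.00 in³, ΣAȲ = 2132949.00 in³.
X̄ = 2339276.00/25718.00 = 90.96 in; Ȳ = 2132949.00/25718.00 = 82.94 in.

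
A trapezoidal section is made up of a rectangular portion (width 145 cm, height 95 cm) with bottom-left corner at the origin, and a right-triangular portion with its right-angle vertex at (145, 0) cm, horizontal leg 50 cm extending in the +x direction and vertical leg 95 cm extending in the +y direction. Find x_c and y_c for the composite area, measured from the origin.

rectangular portion: A = 145 × 95 = 13775.00, centroid at (72.50, 47.50).
triangular portion: A = ½·50·95 = 2375.00, centroid at (161.67, 31.67).
ΣA = 16150.00 cm², ΣAx_c = 1382645.83 cm³, ΣAy_c = 729520.83 cm³.
x_c = 1382645.83/16150.00 = 85.61 cm; y_c = 729520.83/16150.00 = 45.17 cm.

x_c = 85.61 cm, y_c = 45.17 cm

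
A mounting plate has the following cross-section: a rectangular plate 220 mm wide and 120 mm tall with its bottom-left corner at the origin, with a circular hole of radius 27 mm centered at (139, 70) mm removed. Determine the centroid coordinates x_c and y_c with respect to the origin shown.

plate: A = 220 × 120 = 26400.00, centroid at (110.00, 60.00).
hole: A = −π·27² = -2290.22, centroid at (139.00, 70.00).
ΣA = 24109.78 mm², ΣAx_c = 2585659.27 mm³, ΣAy_c = 1423684.53 mm³.
x_c = 2585659.27/24109.78 = 107.25 mm; y_c = 1423684.53/24109.78 = 59.05 mm.

x_c = 107.25 mm, y_c = 59.05 mm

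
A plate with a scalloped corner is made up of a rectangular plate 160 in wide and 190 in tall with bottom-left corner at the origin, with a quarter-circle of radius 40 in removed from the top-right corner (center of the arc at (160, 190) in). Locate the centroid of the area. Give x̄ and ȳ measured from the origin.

plate: A = 160 × 190 = 30400.00, centroid at (80.00, 95.00).
removed quarter-circle: A = −¼π·40² = -1256.64, centroid at (143.02, 173.02).
ΣA = 29143.36 in²
ΣAx̄ = (30400.00)(80.00) + (-1256.64)(143.02) = 2252271.40 in³
ΣAȳ = (30400.00)(95.00) + (-1256.64)(173.02) = 2670572.29 in³
x̄ = 2252271.40 / 29143.36 = 77.28 in
ȳ = 2670572.29 / 29143.36 = 91.64 in

x̄ = 77.28 in, ȳ = 91.64 in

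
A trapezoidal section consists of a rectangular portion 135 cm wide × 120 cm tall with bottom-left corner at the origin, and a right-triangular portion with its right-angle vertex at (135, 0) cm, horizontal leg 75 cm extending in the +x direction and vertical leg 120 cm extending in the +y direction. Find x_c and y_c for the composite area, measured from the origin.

Part | A | x̄ᵢ | ȳᵢ | A·x̄ᵢ | A·ȳᵢ
rectangular portion | 16200.00 | 67.50 | 60.00 | 1093500.00 | 972000.00
triangular portion | 4500.00 | 160.00 | 40.00 | 720000.00 | 180000.00
Σ | 20700.00 |  |  | 1813500.00 | 1152000.00
x_c = 1813500.00 / 20700.00 = 87.61 cm
y_c = 1152000.00 / 20700.00 = 55.65 cm

x_c = 87.61 cm, y_c = 55.65 cm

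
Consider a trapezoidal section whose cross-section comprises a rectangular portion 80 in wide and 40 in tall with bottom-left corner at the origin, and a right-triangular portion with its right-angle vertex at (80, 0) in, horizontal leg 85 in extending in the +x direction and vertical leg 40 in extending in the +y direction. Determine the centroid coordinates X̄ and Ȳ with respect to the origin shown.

rectangular portion: A = 80 × 40 = 3200.00, centroid at (40.00, 20.00).
triangular portion: A = ½·85·40 = 1700.00, centroid at (108.33, 13.33).
ΣA = 4900.00 in², ΣAX̄ = 312166.67 in³, ΣAȲ = 86666.67 in³.
X̄ = 312166.67/4900.00 = 63.71 in; Ȳ = 86666.67/4900.00 = 17.69 in.

X̄ = 63.71 in, Ȳ = 17.69 in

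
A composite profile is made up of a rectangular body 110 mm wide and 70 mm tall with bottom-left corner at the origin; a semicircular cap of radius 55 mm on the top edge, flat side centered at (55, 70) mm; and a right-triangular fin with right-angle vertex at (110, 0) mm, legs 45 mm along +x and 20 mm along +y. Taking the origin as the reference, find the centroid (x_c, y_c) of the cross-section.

rectangular body: A = 110 × 70 = 7700.00, centroid at (55.00, 35.00).
semicircular top: A = ½π·55² = 4751.66, centroid at (55.00, 93.34).
triangular fin: A = ½·45·20 = 450.00, centroid at (125.00, 6.67).
ΣA = 12901.66 mm², ΣAx_c = 741091.24 mm³, ΣAy_c = 716032.79 mm³.
x_c = 741091.24/12901.66 = 57.44 mm; y_c = 716032.79/12901.66 = 55.50 mm.

x_c = 57.44 mm, y_c = 55.50 mm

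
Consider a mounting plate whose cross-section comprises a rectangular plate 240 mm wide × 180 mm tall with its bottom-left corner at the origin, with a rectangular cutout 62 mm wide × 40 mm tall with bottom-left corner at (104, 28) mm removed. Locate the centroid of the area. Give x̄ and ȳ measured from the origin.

x̄ = 119.09 mm, ȳ = 92.56 mm

plate: A = 240 × 180 = 43200.00, centroid at (120.00, 90.00).
hole: A = −(62 × 40) = -2480.00, centroid at (135.00, 48.00).
ΣA = 40720.00 mm²
ΣAx̄ = (43200.00)(120.00) + (-2480.00)(135.00) = 4849200.00 mm³
ΣAȳ = (43200.00)(90.00) + (-2480.00)(48.00) = 3768960.00 mm³
x̄ = 4849200.00 / 40720.00 = 119.09 mm
ȳ = 3768960.00 / 40720.00 = 92.56 mm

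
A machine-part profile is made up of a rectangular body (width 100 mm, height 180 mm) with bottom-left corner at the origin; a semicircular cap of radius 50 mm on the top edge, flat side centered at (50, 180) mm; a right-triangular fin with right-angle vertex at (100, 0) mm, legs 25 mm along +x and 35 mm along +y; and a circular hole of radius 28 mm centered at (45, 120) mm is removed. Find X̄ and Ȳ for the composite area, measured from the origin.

X̄ = 51.90 mm, Ȳ = 106.51 mm

Part | A | x̄ᵢ | ȳᵢ | A·x̄ᵢ | A·ȳᵢ
rectangular body | 18000.00 | 50.00 | 90.00 | 900000.00 | 1620000.00
semicircular top | 3926.99 | 50.00 | 201.22 | 196349.54 | 790191.68
triangular fin | 437.50 | 108.33 | 11.67 | 47395.83 | 5104.17
hole | -2463.01 | 45.00 | 120.00 | -110835.39 | -295561.04
Σ | 19901.48 |  |  | 1032909.99 | 2119734.81
X̄ = 1032909.99 / 19901.48 = 51.90 mm
Ȳ = 2119734.81 / 19901.48 = 106.51 mm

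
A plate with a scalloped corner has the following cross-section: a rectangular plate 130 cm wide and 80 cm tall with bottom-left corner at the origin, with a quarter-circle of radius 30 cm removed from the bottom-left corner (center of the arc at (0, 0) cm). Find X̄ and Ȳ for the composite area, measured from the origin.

X̄ = 68.81 cm, Ȳ = 41.99 cm

plate: A = 130 × 80 = 10400.00, centroid at (65.00, 40.00).
removed quarter-circle: A = −¼π·30² = -706.86, centroid at (12.73, 12.73).
ΣA = 9693.14 cm², ΣAX̄ = 667000.00 cm³, ΣAȲ = 407000.00 cm³.
X̄ = 667000.00/9693.14 = 68.81 cm; Ȳ = 407000.00/9693.14 = 41.99 cm.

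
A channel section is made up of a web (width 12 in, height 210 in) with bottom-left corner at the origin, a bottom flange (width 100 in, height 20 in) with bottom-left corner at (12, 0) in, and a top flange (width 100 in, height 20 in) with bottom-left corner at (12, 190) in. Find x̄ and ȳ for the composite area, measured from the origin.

Part | A | x̄ᵢ | ȳᵢ | A·x̄ᵢ | A·ȳᵢ
web | 2520.00 | 6.00 | 105.00 | 15120.00 | 264600.00
bottom flange | 2000.00 | 62.00 | 10.00 | 124000.00 | 20000.00
top flange | 2000.00 | 62.00 | 200.00 | 124000.00 | 400000.00
Σ | 6520.00 |  |  | 263120.00 | 684600.00
x̄ = 263120.00 / 6520.00 = 40.36 in
ȳ = 684600.00 / 6520.00 = 105.00 in

x̄ = 40.36 in, ȳ = 105.00 in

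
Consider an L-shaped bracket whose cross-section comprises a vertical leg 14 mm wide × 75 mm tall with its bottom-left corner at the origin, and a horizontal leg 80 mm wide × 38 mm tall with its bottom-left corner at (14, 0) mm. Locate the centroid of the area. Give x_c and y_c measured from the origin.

vertical leg: A = 14 × 75 = 1050.00, centroid at (7.00, 37.50).
horizontal leg: A = 80 × 38 = 3040.00, centroid at (54.00, 19.00).
ΣA = 4090.00 mm², ΣAx_c = 171510.00 mm³, ΣAy_c = 97135.00 mm³.
x_c = 171510.00/4090.00 = 41.93 mm; y_c = 97135.00/4090.00 = 23.75 mm.

x_c = 41.93 mm, y_c = 23.75 mm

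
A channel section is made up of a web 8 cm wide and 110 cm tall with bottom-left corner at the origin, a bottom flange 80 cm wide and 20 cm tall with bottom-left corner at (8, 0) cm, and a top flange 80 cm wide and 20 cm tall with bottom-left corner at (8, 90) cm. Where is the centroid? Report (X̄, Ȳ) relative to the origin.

Part | A | x̄ᵢ | ȳᵢ | A·x̄ᵢ | A·ȳᵢ
web | 880.00 | 4.00 | 55.00 | 3520.00 | 48400.00
bottom flange | 1600.00 | 48.00 | 10.00 | 76800.00 | 16000.00
top flange | 1600.00 | 48.00 | 100.00 | 76800.00 | 160000.00
Σ | 4080.00 |  |  | 157120.00 | 224400.00
X̄ = 157120.00 / 4080.00 = 38.51 cm
Ȳ = 224400.00 / 4080.00 = 55.00 cm

X̄ = 38.51 cm, Ȳ = 55.00 cm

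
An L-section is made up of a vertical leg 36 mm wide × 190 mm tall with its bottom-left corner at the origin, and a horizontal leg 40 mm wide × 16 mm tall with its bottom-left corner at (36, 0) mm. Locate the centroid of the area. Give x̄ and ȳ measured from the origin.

Part | A | x̄ᵢ | ȳᵢ | A·x̄ᵢ | A·ȳᵢ
vertical leg | 6840.00 | 18.00 | 95.00 | 123120.00 | 649800.00
horizontal leg | 640.00 | 56.00 | 8.00 | 35840.00 | 5120.00
Σ | 7480.00 |  |  | 158960.00 | 654920.00
x̄ = 158960.00 / 7480.00 = 21.25 mm
ȳ = 654920.00 / 7480.00 = 87.56 mm

x̄ = 21.25 mm, ȳ = 87.56 mm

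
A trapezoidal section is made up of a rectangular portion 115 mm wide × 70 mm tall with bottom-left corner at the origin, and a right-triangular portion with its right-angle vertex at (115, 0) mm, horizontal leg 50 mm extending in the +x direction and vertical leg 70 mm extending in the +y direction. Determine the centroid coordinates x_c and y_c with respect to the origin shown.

Part | A | x̄ᵢ | ȳᵢ | A·x̄ᵢ | A·ȳᵢ
rectangular portion | 8050.00 | 57.50 | 35.00 | 462875.00 | 281750.00
triangular portion | 1750.00 | 131.67 | 23.33 | 230416.67 | 40833.33
Σ | 9800.00 |  |  | 693291.67 | 322583.33
x_c = 693291.67 / 9800.00 = 70.74 mm
y_c = 322583.33 / 9800.00 = 32.92 mm

x_c = 70.74 mm, y_c = 32.92 mm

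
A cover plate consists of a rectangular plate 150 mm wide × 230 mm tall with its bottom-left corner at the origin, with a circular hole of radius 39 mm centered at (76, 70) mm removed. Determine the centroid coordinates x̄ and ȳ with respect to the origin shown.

plate: A = 150 × 230 = 34500.00, centroid at (75.00, 115.00).
hole: A = −π·39² = -4778.36, centroid at (76.00, 70.00).
ΣA = 29721.64 mm²
ΣAx̄ = (34500.00)(75.00) + (-4778.36)(76.00) = 2224344.46 mm³
ΣAȳ = (34500.00)(115.00) + (-4778.36)(70.00) = 3633014.63 mm³
x̄ = 2224344.46 / 29721.64 = 74.84 mm
ȳ = 3633014.63 / 29721.64 = 122.23 mm

x̄ = 74.84 mm, ȳ = 122.23 mm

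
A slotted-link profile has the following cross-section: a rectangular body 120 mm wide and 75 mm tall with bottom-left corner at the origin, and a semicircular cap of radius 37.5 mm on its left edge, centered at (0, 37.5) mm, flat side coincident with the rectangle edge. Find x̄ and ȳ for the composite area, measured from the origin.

x̄ = 45.04 mm, ȳ = 37.50 mm

rectangular body: A = 120 × 75 = 9000.00, centroid at (60.00, 37.50).
semicircular end: A = ½π·37.5² = 2208.93, centroid at (-15.92, 37.50).
ΣA = 11208.93 mm²
ΣAx̄ = (9000.00)(60.00) + (2208.93)(-15.92) = 504843.75 mm³
ΣAȳ = (9000.00)(37.50) + (2208.93)(37.50) = 420334.96 mm³
x̄ = 504843.75 / 11208.93 = 45.04 mm
ȳ = 420334.96 / 11208.93 = 37.50 mm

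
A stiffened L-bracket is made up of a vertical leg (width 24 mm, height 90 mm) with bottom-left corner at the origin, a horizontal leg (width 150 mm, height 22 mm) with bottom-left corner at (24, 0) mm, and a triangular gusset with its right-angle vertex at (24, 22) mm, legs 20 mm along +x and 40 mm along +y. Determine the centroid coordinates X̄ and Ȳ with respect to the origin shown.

Part | A | x̄ᵢ | ȳᵢ | A·x̄ᵢ | A·ȳᵢ
vertical leg | 2160.00 | 12.00 | 45.00 | 25920.00 | 97200.00
horizontal leg | 3300.00 | 99.00 | 11.00 | 326700.00 | 36300.00
gusset | 400.00 | 30.67 | 35.33 | 12266.67 | 14133.33
Σ | 5860.00 |  |  | 364886.67 | 147633.33
X̄ = 364886.67 / 5860.00 = 62.27 mm
Ȳ = 147633.33 / 5860.00 = 25.19 mm

X̄ = 62.27 mm, Ȳ = 25.19 mm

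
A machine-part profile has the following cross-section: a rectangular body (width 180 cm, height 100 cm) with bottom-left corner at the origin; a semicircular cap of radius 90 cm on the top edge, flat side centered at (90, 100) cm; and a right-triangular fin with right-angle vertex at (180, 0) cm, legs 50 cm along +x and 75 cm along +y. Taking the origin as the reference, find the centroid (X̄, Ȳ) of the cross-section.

Part | A | x̄ᵢ | ȳᵢ | A·x̄ᵢ | A·ȳᵢ
rectangular body | 18000.00 | 90.00 | 50.00 | 1620000.00 | 900000.00
semicircular top | 12723.45 | 90.00 | 138.20 | 1145110.52 | 1758345.02
triangular fin | 1875.00 | 196.67 | 25.00 | 368750.00 | 46875.00
Σ | 32598.45 |  |  | 3133860.52 | 2705220.02
X̄ = 3133860.52 / 32598.45 = 96.14 cm
Ȳ = 2705220.02 / 32598.45 = 82.99 cm

X̄ = 96.14 cm, Ȳ = 82.99 cm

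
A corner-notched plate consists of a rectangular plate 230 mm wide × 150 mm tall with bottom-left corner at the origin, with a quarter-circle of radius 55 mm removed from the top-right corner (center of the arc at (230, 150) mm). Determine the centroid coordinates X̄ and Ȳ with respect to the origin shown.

plate: A = 230 × 150 = 34500.00, centroid at (115.00, 75.00).
removed quarter-circle: A = −¼π·55² = -2375.83, centroid at (206.66, 126.66).
ΣA = 32124.17 mm²
ΣAX̄ = (34500.00)(115.00) + (-2375.83)(206.66) = 3476517.56 mm³
ΣAȲ = (34500.00)(75.00) + (-2375.83)(126.66) = 2286583.92 mm³
X̄ = 3476517.56 / 32124.17 = 108.22 mm
Ȳ = 2286583.92 / 32124.17 = 71.18 mm

X̄ = 108.22 mm, Ȳ = 71.18 mm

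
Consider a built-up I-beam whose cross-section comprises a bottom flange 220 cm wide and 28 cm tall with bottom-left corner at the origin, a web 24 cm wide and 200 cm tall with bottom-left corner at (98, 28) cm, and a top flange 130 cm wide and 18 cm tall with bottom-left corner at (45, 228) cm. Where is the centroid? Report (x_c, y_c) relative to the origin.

x_c = 110.00 cm, y_c = 94.38 cm

Part | A | x̄ᵢ | ȳᵢ | A·x̄ᵢ | A·ȳᵢ
bottom flange | 6160.00 | 110.00 | 14.00 | 677600.00 | 86240.00
web | 4800.00 | 110.00 | 128.00 | 528000.00 | 614400.00
top flange | 2340.00 | 110.00 | 237.00 | 257400.00 | 554580.00
Σ | 13300.00 |  |  | 1463000.00 | 1255220.00
x_c = 1463000.00 / 13300.00 = 110.00 cm
y_c = 1255220.00 / 13300.00 = 94.38 cm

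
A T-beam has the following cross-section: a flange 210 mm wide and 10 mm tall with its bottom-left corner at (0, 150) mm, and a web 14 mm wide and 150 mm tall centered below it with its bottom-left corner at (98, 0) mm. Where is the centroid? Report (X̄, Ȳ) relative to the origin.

Part | A | x̄ᵢ | ȳᵢ | A·x̄ᵢ | A·ȳᵢ
web | 2100.00 | 105.00 | 75.00 | 220500.00 | 157500.00
flange | 2100.00 | 105.00 | 155.00 | 220500.00 | 325500.00
Σ | 4200.00 |  |  | 441000.00 | 483000.00
X̄ = 441000.00 / 4200.00 = 105.00 mm
Ȳ = 483000.00 / 4200.00 = 115.00 mm

X̄ = 105.00 mm, Ȳ = 115.00 mm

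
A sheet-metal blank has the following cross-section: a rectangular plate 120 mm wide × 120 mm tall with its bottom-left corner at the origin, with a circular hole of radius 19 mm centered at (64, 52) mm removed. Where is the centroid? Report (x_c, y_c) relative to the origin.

Part | A | x̄ᵢ | ȳᵢ | A·x̄ᵢ | A·ȳᵢ
plate | 14400.00 | 60.00 | 60.00 | 864000.00 | 864000.00
hole | -1134.11 | 64.00 | 52.00 | -72583.36 | -58973.98
Σ | 13265.89 |  |  | 791416.64 | 805026.02
x_c = 791416.64 / 13265.89 = 59.66 mm
y_c = 805026.02 / 13265.89 = 60.68 mm

x_c = 59.66 mm, y_c = 60.68 mm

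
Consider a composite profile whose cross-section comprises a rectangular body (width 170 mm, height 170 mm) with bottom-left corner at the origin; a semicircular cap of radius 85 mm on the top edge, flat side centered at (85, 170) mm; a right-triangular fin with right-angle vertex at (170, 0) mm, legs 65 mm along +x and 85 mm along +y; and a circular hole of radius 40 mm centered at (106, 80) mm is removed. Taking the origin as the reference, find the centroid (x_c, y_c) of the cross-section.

x_c = 89.98 mm, y_c = 117.71 mm

rectangular body: A = 170 × 170 = 28900.00, centroid at (85.00, 85.00).
semicircular top: A = ½π·85² = 11349.00, centroid at (85.00, 206.08).
triangular fin: A = ½·65·85 = 2762.50, centroid at (191.67, 28.33).
hole: A = −π·40² = -5026.55, centroid at (106.00, 80.00).
ΣA = 37984.96 mm², ΣAx_c = 3417830.35 mm³, ΣAy_c = 4471394.23 mm³.
x_c = 3417830.35/37984.96 = 89.98 mm; y_c = 4471394.23/37984.96 = 117.71 mm.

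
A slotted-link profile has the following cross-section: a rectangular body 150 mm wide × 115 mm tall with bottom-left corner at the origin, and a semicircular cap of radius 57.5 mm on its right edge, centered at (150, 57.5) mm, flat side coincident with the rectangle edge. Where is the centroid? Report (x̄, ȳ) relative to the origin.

x̄ = 98.00 mm, ȳ = 57.50 mm

rectangular body: A = 150 × 115 = 17250.00, centroid at (75.00, 57.50).
semicircular end: A = ½π·57.5² = 5193.45, centroid at (174.40, 57.50).
ΣA = 22443.45 mm², ΣAx̄ = 2199506.39 mm³, ΣAȳ = 1290498.11 mm³.
x̄ = 2199506.39/22443.45 = 98.00 mm; ȳ = 1290498.11/22443.45 = 57.50 mm.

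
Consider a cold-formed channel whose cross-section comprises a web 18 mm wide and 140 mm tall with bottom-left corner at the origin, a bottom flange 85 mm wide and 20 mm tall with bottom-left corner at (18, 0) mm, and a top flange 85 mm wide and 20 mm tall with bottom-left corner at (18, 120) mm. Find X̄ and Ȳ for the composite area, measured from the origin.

X̄ = 38.58 mm, Ȳ = 70.00 mm

Part | A | x̄ᵢ | ȳᵢ | A·x̄ᵢ | A·ȳᵢ
web | 2520.00 | 9.00 | 70.00 | 22680.00 | 176400.00
bottom flange | 1700.00 | 60.50 | 10.00 | 102850.00 | 17000.00
top flange | 1700.00 | 60.50 | 130.00 | 102850.00 | 221000.00
Σ | 5920.00 |  |  | 228380.00 | 414400.00
X̄ = 228380.00 / 5920.00 = 38.58 mm
Ȳ = 414400.00 / 5920.00 = 70.00 mm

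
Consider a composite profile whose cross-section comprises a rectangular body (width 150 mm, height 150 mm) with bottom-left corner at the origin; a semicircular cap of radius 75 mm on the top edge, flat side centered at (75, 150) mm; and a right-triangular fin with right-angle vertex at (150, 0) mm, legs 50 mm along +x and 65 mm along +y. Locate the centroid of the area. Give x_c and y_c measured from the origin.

Part | A | x̄ᵢ | ȳᵢ | A·x̄ᵢ | A·ȳᵢ
rectangular body | 22500.00 | 75.00 | 75.00 | 1687500.00 | 1687500.00
semicircular top | 8835.73 | 75.00 | 181.83 | 662679.70 | 1606609.40
triangular fin | 1625.00 | 166.67 | 21.67 | 270833.33 | 35208.33
Σ | 32960.73 |  |  | 2621013.03 | 3329317.73
x_c = 2621013.03 / 32960.73 = 79.52 mm
y_c = 3329317.73 / 32960.73 = 101.01 mm

x_c = 79.52 mm, y_c = 101.01 mm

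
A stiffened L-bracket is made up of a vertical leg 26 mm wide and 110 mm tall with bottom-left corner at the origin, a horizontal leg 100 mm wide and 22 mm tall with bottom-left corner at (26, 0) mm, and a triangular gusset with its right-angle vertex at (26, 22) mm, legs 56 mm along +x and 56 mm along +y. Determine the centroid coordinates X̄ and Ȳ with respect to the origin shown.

X̄ = 41.40 mm, Ȳ = 37.00 mm

vertical leg: A = 26 × 110 = 2860.00, centroid at (13.00, 55.00).
horizontal leg: A = 100 × 22 = 2200.00, centroid at (76.00, 11.00).
gusset: A = ½·56·56 = 1568.00, centroid at (44.67, 40.67).
ΣA = 6628.00 mm², ΣAX̄ = 274417.33 mm³, ΣAȲ = 245265.33 mm³.
X̄ = 274417.33/6628.00 = 41.40 mm; Ȳ = 245265.33/6628.00 = 37.00 mm.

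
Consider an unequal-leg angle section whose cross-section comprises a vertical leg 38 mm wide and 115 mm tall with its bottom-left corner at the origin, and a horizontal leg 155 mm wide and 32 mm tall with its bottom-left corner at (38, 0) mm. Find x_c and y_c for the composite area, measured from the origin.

x_c = 70.30 mm, y_c = 35.44 mm

vertical leg: A = 38 × 115 = 4370.00, centroid at (19.00, 57.50).
horizontal leg: A = 155 × 32 = 4960.00, centroid at (115.50, 16.00).
ΣA = 9330.00 mm²
ΣAx_c = (4370.00)(19.00) + (4960.00)(115.50) = 655910.00 mm³
ΣAy_c = (4370.00)(57.50) + (4960.00)(16.00) = 330635.00 mm³
x_c = 655910.00 / 9330.00 = 70.30 mm
y_c = 330635.00 / 9330.00 = 35.44 mm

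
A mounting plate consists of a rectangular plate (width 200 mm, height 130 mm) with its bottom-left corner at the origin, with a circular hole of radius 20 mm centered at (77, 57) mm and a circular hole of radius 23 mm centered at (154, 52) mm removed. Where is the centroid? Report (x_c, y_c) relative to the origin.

x_c = 97.36 mm, y_c = 66.37 mm

plate: A = 200 × 130 = 26000.00, centroid at (100.00, 65.00).
hole 1: A = −π·20² = -1256.64, centroid at (77.00, 57.00).
hole 2: A = −π·23² = -1661.90, centroid at (154.00, 52.00).
ΣA = 23081.46 mm², ΣAx_c = 2247305.96 mm³, ΣAy_c = 1531952.76 mm³.
x_c = 2247305.96/23081.46 = 97.36 mm; y_c = 1531952.76/23081.46 = 66.37 mm.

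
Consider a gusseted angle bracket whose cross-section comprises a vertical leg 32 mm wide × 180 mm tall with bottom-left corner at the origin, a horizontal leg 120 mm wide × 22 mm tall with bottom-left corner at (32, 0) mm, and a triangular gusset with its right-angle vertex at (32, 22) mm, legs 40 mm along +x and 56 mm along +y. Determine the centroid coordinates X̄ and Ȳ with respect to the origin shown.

X̄ = 40.53 mm, Ȳ = 62.29 mm

Part | A | x̄ᵢ | ȳᵢ | A·x̄ᵢ | A·ȳᵢ
vertical leg | 5760.00 | 16.00 | 90.00 | 92160.00 | 518400.00
horizontal leg | 2640.00 | 92.00 | 11.00 | 242880.00 | 29040.00
gusset | 1120.00 | 45.33 | 40.67 | 50773.33 | 45546.67
Σ | 9520.00 |  |  | 385813.33 | 592986.67
X̄ = 385813.33 / 9520.00 = 40.53 mm
Ȳ = 592986.67 / 9520.00 = 62.29 mm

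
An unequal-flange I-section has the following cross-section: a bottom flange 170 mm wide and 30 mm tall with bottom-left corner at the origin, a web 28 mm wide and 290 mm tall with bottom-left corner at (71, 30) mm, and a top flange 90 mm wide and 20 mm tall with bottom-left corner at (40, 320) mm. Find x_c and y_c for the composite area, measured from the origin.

x_c = 85.00 mm, y_c = 139.25 mm

bottom flange: A = 170 × 30 = 5100.00, centroid at (85.00, 15.00).
web: A = 28 × 290 = 8120.00, centroid at (85.00, 175.00).
top flange: A = 90 × 20 = 1800.00, centroid at (85.00, 330.00).
ΣA = 15020.00 mm², ΣAx_c = 1276700.00 mm³, ΣAy_c = 2091500.00 mm³.
x_c = 1276700.00/15020.00 = 85.00 mm; y_c = 2091500.00/15020.00 = 139.25 mm.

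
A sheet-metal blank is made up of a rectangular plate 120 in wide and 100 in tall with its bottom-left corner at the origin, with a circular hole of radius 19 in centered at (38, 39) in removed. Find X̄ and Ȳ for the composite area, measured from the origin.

plate: A = 120 × 100 = 12000.00, centroid at (60.00, 50.00).
hole: A = −π·19² = -1134.11, centroid at (38.00, 39.00).
ΣA = 10865.89 in²
ΣAX̄ = (12000.00)(60.00) + (-1134.11)(38.00) = 676903.63 in³
ΣAȲ = (12000.00)(50.00) + (-1134.11)(39.00) = 555769.52 in³
X̄ = 676903.63 / 10865.89 = 62.30 in
Ȳ = 555769.52 / 10865.89 = 51.15 in

X̄ = 62.30 in, Ȳ = 51.15 in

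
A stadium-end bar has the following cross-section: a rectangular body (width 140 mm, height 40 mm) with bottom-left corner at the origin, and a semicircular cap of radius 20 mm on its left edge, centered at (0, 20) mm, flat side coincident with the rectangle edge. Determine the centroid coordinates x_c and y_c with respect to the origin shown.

x_c = 62.08 mm, y_c = 20.00 mm

Part | A | x̄ᵢ | ȳᵢ | A·x̄ᵢ | A·ȳᵢ
rectangular body | 5600.00 | 70.00 | 20.00 | 392000.00 | 112000.00
semicircular end | 628.32 | -8.49 | 20.00 | -5333.33 | 12566.37
Σ | 6228.32 |  |  | 386666.67 | 124566.37
x_c = 386666.67 / 6228.32 = 62.08 mm
y_c = 124566.37 / 6228.32 = 20.00 mm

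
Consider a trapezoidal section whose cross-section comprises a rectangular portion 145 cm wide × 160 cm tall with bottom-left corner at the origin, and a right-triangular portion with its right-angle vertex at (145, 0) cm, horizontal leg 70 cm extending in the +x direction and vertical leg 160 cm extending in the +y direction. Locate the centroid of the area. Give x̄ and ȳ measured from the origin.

rectangular portion: A = 145 × 160 = 23200.00, centroid at (72.50, 80.00).
triangular portion: A = ½·70·160 = 5600.00, centroid at (168.33, 53.33).
ΣA = 28800.00 cm²
ΣAx̄ = (23200.00)(72.50) + (5600.00)(168.33) = 2624666.67 cm³
ΣAȳ = (23200.00)(80.00) + (5600.00)(53.33) = 2154666.67 cm³
x̄ = 2624666.67 / 28800.00 = 91.13 cm
ȳ = 2154666.67 / 28800.00 = 74.81 cm

x̄ = 91.13 cm, ȳ = 74.81 cm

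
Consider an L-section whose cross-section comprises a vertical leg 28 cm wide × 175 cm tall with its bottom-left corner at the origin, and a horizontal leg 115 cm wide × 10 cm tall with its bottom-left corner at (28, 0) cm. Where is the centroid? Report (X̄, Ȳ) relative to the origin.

Part | A | x̄ᵢ | ȳᵢ | A·x̄ᵢ | A·ȳᵢ
vertical leg | 4900.00 | 14.00 | 87.50 | 68600.00 | 428750.00
horizontal leg | 1150.00 | 85.50 | 5.00 | 98325.00 | 5750.00
Σ | 6050.00 |  |  | 166925.00 | 434500.00
X̄ = 166925.00 / 6050.00 = 27.59 cm
Ȳ = 434500.00 / 6050.00 = 71.82 cm

X̄ = 27.59 cm, Ȳ = 71.82 cm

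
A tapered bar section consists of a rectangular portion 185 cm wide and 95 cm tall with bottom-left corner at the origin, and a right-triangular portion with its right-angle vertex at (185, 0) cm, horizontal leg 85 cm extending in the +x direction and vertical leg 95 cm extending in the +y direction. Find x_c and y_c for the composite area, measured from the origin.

rectangular portion: A = 185 × 95 = 17575.00, centroid at (92.50, 47.50).
triangular portion: A = ½·85·95 = 4037.50, centroid at (213.33, 31.67).
ΣA = 21612.50 cm²
ΣAx_c = (17575.00)(92.50) + (4037.50)(213.33) = 2487020.83 cm³
ΣAy_c = (17575.00)(47.50) + (4037.50)(31.67) = 962666.67 cm³
x_c = 2487020.83 / 21612.50 = 115.07 cm
y_c = 962666.67 / 21612.50 = 44.54 cm

x_c = 115.07 cm, y_c = 44.54 cm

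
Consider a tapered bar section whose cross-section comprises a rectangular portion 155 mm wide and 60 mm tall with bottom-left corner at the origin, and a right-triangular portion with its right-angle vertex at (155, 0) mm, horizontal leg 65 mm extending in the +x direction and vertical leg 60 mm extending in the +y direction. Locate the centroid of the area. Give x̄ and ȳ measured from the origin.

x̄ = 94.69 mm, ȳ = 28.27 mm

rectangular portion: A = 155 × 60 = 9300.00, centroid at (77.50, 30.00).
triangular portion: A = ½·65·60 = 1950.00, centroid at (176.67, 20.00).
ΣA = 11250.00 mm²
ΣAx̄ = (9300.00)(77.50) + (1950.00)(176.67) = 1065250.00 mm³
ΣAȳ = (9300.00)(30.00) + (1950.00)(20.00) = 318000.00 mm³
x̄ = 1065250.00 / 11250.00 = 94.69 mm
ȳ = 318000.00 / 11250.00 = 28.27 mm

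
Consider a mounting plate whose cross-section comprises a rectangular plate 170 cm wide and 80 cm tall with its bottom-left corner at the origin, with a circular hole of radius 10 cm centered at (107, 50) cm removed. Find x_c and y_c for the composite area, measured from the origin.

x_c = 84.48 cm, y_c = 39.76 cm

Part | A | x̄ᵢ | ȳᵢ | A·x̄ᵢ | A·ȳᵢ
plate | 13600.00 | 85.00 | 40.00 | 1156000.00 | 544000.00
hole | -314.16 | 107.00 | 50.00 | -33615.04 | -15707.96
Σ | 13285.84 |  |  | 1122384.96 | 528292.04
x_c = 1122384.96 / 13285.84 = 84.48 cm
y_c = 528292.04 / 13285.84 = 39.76 cm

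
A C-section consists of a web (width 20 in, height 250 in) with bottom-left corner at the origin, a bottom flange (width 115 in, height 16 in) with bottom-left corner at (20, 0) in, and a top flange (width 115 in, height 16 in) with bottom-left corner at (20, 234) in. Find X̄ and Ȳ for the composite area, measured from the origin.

X̄ = 38.62 in, Ȳ = 125.00 in

web: A = 20 × 250 = 5000.00, centroid at (10.00, 125.00).
bottom flange: A = 115 × 16 = 1840.00, centroid at (77.50, 8.00).
top flange: A = 115 × 16 = 1840.00, centroid at (77.50, 242.00).
ΣA = 8680.00 in², ΣAX̄ = 335200.00 in³, ΣAȲ = 1085000.00 in³.
X̄ = 335200.00/8680.00 = 38.62 in; Ȳ = 1085000.00/8680.00 = 125.00 in.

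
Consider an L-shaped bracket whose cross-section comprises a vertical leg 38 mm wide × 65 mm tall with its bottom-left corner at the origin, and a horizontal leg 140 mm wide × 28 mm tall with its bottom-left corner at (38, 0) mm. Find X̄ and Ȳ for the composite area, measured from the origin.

vertical leg: A = 38 × 65 = 2470.00, centroid at (19.00, 32.50).
horizontal leg: A = 140 × 28 = 3920.00, centroid at (108.00, 14.00).
ΣA = 6390.00 mm²
ΣAX̄ = (2470.00)(19.00) + (3920.00)(108.00) = 470290.00 mm³
ΣAȲ = (2470.00)(32.50) + (3920.00)(14.00) = 135155.00 mm³
X̄ = 470290.00 / 6390.00 = 73.60 mm
Ȳ = 135155.00 / 6390.00 = 21.15 mm

X̄ = 73.60 mm, Ȳ = 21.15 mm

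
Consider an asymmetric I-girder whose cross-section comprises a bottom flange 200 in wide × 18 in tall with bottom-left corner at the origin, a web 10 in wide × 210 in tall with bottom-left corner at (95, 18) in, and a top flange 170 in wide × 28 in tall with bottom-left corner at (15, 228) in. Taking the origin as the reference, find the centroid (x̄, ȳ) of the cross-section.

x̄ = 100.00 in, ȳ = 137.92 in

bottom flange: A = 200 × 18 = 3600.00, centroid at (100.00, 9.00).
web: A = 10 × 210 = 2100.00, centroid at (100.00, 123.00).
top flange: A = 170 × 28 = 4760.00, centroid at (100.00, 242.00).
ΣA = 10460.00 in², ΣAx̄ = 1046000.00 in³, ΣAȳ = 1442620.00 in³.
x̄ = 1046000.00/10460.00 = 100.00 in; ȳ = 1442620.00/10460.00 = 137.92 in.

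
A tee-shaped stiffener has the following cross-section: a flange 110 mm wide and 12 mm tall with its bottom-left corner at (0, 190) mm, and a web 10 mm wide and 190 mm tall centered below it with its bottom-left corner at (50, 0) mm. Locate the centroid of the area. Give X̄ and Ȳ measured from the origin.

X̄ = 55.00 mm, Ȳ = 136.40 mm

web: A = 10 × 190 = 1900.00, centroid at (55.00, 95.00).
flange: A = 110 × 12 = 1320.00, centroid at (55.00, 196.00).
ΣA = 3220.00 mm²
ΣAX̄ = (1900.00)(55.00) + (1320.00)(55.00) = 177100.00 mm³
ΣAȲ = (1900.00)(95.00) + (1320.00)(196.00) = 439220.00 mm³
X̄ = 177100.00 / 3220.00 = 55.00 mm
Ȳ = 439220.00 / 3220.00 = 136.40 mm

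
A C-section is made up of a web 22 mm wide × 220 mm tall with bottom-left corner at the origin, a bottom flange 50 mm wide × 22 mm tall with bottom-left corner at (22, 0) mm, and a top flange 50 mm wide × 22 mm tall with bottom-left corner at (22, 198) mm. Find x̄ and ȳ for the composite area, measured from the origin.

x̄ = 22.25 mm, ȳ = 110.00 mm

web: A = 22 × 220 = 4840.00, centroid at (11.00, 110.00).
bottom flange: A = 50 × 22 = 1100.00, centroid at (47.00, 11.00).
top flange: A = 50 × 22 = 1100.00, centroid at (47.00, 209.00).
ΣA = 7040.00 mm², ΣAx̄ = 156640.00 mm³, ΣAȳ = 774400.00 mm³.
x̄ = 156640.00/7040.00 = 22.25 mm; ȳ = 774400.00/7040.00 = 110.00 mm.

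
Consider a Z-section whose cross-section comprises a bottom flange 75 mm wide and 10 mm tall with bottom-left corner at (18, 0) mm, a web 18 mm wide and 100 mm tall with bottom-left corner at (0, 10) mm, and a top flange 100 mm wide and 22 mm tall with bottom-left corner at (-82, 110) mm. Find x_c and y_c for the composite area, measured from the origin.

x_c = -2.65 mm, y_c = 79.57 mm

Part | A | x̄ᵢ | ȳᵢ | A·x̄ᵢ | A·ȳᵢ
bottom flange | 750.00 | 55.50 | 5.00 | 41625.00 | 3750.00
web | 1800.00 | 9.00 | 60.00 | 16200.00 | 108000.00
top flange | 2200.00 | -32.00 | 121.00 | -70400.00 | 266200.00
Σ | 4750.00 |  |  | -12575.00 | 377950.00
x_c = -12575.00 / 4750.00 = -2.65 mm
y_c = 377950.00 / 4750.00 = 79.57 mm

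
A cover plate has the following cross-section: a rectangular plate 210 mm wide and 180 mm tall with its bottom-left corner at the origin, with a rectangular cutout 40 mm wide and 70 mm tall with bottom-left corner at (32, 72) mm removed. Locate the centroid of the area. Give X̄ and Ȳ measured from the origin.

plate: A = 210 × 180 = 37800.00, centroid at (105.00, 90.00).
hole: A = −(40 × 70) = -2800.00, centroid at (52.00, 107.00).
ΣA = 35000.00 mm², ΣAX̄ = 3823400.00 mm³, ΣAȲ = 3102400.00 mm³.
X̄ = 3823400.00/35000.00 = 109.24 mm; Ȳ = 3102400.00/35000.00 = 88.64 mm.

X̄ = 109.24 mm, Ȳ = 88.64 mm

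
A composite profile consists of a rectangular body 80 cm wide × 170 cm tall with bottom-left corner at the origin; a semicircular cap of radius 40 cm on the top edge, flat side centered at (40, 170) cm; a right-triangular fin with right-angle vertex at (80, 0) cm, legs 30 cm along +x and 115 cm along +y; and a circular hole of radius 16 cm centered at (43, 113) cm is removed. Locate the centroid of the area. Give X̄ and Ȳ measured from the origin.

X̄ = 44.92 cm, Ȳ = 94.00 cm

rectangular body: A = 80 × 170 = 13600.00, centroid at (40.00, 85.00).
semicircular top: A = ½π·40² = 2513.27, centroid at (40.00, 186.98).
triangular fin: A = ½·30·115 = 1725.00, centroid at (90.00, 38.33).
hole: A = −π·16² = -804.25, centroid at (43.00, 113.00).
ΣA = 17034.03 cm²
ΣAX̄ = (13600.00)(40.00) + (2513.27)(40.00) + (1725.00)(90.00) + (-804.25)(43.00) = 765198.31 cm³
ΣAȲ = (13600.00)(85.00) + (2513.27)(186.98) + (1725.00)(38.33) + (-804.25)(113.00) = 1601168.28 cm³
X̄ = 765198.31 / 17034.03 = 44.92 cm
Ȳ = 1601168.28 / 17034.03 = 94.00 cm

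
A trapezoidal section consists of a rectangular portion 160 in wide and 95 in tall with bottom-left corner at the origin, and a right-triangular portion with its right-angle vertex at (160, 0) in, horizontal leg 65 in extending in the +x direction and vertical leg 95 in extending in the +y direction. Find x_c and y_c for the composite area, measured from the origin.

rectangular portion: A = 160 × 95 = 15200.00, centroid at (80.00, 47.50).
triangular portion: A = ½·65·95 = 3087.50, centroid at (181.67, 31.67).
ΣA = 18287.50 in²
ΣAx_c = (15200.00)(80.00) + (3087.50)(181.67) = 1776895.83 in³
ΣAy_c = (15200.00)(47.50) + (3087.50)(31.67) = 819770.83 in³
x_c = 1776895.83 / 18287.50 = 97.16 in
y_c = 819770.83 / 18287.50 = 44.83 in

x_c = 97.16 in, y_c = 44.83 in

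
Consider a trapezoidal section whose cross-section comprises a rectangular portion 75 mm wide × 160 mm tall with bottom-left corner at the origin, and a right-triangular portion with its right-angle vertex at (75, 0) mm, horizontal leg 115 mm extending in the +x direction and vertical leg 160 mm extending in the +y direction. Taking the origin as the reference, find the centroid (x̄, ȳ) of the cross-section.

rectangular portion: A = 75 × 160 = 12000.00, centroid at (37.50, 80.00).
triangular portion: A = ½·115·160 = 9200.00, centroid at (113.33, 53.33).
ΣA = 21200.00 mm², ΣAx̄ = 1492666.67 mm³, ΣAȳ = 1450666.67 mm³.
x̄ = 1492666.67/21200.00 = 70.41 mm; ȳ = 1450666.67/21200.00 = 68.43 mm.

x̄ = 70.41 mm, ȳ = 68.43 mm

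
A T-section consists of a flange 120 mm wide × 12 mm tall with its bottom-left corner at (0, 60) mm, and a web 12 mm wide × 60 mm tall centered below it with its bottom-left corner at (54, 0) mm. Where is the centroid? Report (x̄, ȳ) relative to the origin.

web: A = 12 × 60 = 720.00, centroid at (60.00, 30.00).
flange: A = 120 × 12 = 1440.00, centroid at (60.00, 66.00).
ΣA = 2160.00 mm², ΣAx̄ = 129600.00 mm³, ΣAȳ = 116640.00 mm³.
x̄ = 129600.00/2160.00 = 60.00 mm; ȳ = 116640.00/2160.00 = 54.00 mm.

x̄ = 60.00 mm, ȳ = 54.00 mm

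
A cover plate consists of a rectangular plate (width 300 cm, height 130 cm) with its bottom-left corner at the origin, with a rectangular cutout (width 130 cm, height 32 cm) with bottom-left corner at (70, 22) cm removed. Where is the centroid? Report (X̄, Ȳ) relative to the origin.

plate: A = 300 × 130 = 39000.00, centroid at (150.00, 65.00).
hole: A = −(130 × 32) = -4160.00, centroid at (135.00, 38.00).
ΣA = 34840.00 cm², ΣAX̄ = 5288400.00 cm³, ΣAȲ = 2376920.00 cm³.
X̄ = 5288400.00/34840.00 = 151.79 cm; Ȳ = 2376920.00/34840.00 = 68.22 cm.

X̄ = 151.79 cm, Ȳ = 68.22 cm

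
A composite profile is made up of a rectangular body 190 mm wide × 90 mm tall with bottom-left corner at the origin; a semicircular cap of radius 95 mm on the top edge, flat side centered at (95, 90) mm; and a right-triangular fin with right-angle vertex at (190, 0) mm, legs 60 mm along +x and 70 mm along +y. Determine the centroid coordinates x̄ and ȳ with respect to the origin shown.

rectangular body: A = 190 × 90 = 17100.00, centroid at (95.00, 45.00).
semicircular top: A = ½π·95² = 14176.44, centroid at (95.00, 130.32).
triangular fin: A = ½·60·70 = 2100.00, centroid at (210.00, 23.33).
ΣA = 33376.44 mm², ΣAx̄ = 3412261.50 mm³, ΣAȳ = 2665962.65 mm³.
x̄ = 3412261.50/33376.44 = 102.24 mm; ȳ = 2665962.65/33376.44 = 79.88 mm.

x̄ = 102.24 mm, ȳ = 79.88 mm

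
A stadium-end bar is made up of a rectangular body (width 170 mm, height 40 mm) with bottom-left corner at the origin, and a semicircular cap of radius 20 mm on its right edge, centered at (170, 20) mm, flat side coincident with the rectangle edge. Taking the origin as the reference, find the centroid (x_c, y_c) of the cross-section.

Part | A | x̄ᵢ | ȳᵢ | A·x̄ᵢ | A·ȳᵢ
rectangular body | 6800.00 | 85.00 | 20.00 | 578000.00 | 136000.00
semicircular end | 628.32 | 178.49 | 20.00 | 112147.48 | 12566.37
Σ | 7428.32 |  |  | 690147.48 | 148566.37
x_c = 690147.48 / 7428.32 = 92.91 mm
y_c = 148566.37 / 7428.32 = 20.00 mm

x_c = 92.91 mm, y_c = 20.00 mm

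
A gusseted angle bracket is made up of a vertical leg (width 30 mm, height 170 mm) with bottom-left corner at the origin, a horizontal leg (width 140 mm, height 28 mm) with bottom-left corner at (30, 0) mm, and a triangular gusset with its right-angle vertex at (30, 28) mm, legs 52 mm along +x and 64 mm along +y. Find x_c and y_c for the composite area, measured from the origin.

x_c = 51.22 mm, y_c = 53.39 mm

Part | A | x̄ᵢ | ȳᵢ | A·x̄ᵢ | A·ȳᵢ
vertical leg | 5100.00 | 15.00 | 85.00 | 76500.00 | 433500.00
horizontal leg | 3920.00 | 100.00 | 14.00 | 392000.00 | 54880.00
gusset | 1664.00 | 47.33 | 49.33 | 78762.67 | 82090.67
Σ | 10684.00 |  |  | 547262.67 | 570470.67
x_c = 547262.67 / 10684.00 = 51.22 mm
y_c = 570470.67 / 10684.00 = 53.39 mm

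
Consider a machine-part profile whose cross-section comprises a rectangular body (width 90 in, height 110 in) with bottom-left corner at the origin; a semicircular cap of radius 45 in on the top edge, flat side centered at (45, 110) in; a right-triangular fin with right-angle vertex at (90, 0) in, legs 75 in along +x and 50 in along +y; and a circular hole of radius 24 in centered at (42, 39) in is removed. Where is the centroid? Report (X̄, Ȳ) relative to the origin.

rectangular body: A = 90 × 110 = 9900.00, centroid at (45.00, 55.00).
semicircular top: A = ½π·45² = 3180.86, centroid at (45.00, 129.10).
triangular fin: A = ½·75·50 = 1875.00, centroid at (115.00, 16.67).
hole: A = −π·24² = -1809.56, centroid at (42.00, 39.00).
ΣA = 13146.31 in², ΣAX̄ = 728262.41 in³, ΣAȲ = 915822.14 in³.
X̄ = 728262.41/13146.31 = 55.40 in; Ȳ = 915822.14/13146.31 = 69.66 in.

X̄ = 55.40 in, Ȳ = 69.66 in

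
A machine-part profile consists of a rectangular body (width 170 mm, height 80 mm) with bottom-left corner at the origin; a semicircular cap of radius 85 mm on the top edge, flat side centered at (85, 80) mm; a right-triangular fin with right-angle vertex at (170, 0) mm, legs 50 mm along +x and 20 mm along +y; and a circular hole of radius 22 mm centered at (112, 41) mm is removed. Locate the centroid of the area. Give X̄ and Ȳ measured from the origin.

Part | A | x̄ᵢ | ȳᵢ | A·x̄ᵢ | A·ȳᵢ
rectangular body | 13600.00 | 85.00 | 40.00 | 1156000.00 | 544000.00
semicircular top | 11349.00 | 85.00 | 116.08 | 964665.29 | 1317336.94
triangular fin | 500.00 | 186.67 | 6.67 | 93333.33 | 3333.33
hole | -1520.53 | 112.00 | 41.00 | -170299.45 | -62341.76
Σ | 23928.47 |  |  | 2043699.17 | 1802328.51
X̄ = 2043699.17 / 23928.47 = 85.41 mm
Ȳ = 1802328.51 / 23928.47 = 75.32 mm

X̄ = 85.41 mm, Ȳ = 75.32 mm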